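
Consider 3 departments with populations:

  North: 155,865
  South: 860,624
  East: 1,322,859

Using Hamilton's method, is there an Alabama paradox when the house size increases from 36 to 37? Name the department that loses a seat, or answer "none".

North

At 36 seats: North 3, South 13, East 20.
At 37 seats: North 2, South 14, East 21.
North drops from 3 to 2.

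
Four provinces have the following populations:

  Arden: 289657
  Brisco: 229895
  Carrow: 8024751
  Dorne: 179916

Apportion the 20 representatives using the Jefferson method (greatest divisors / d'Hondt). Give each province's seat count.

Arden 0, Brisco 0, Carrow 20, Dorne 0

Standard divisor 8724219/20 ≈ 436210.95; standard quotas: Arden 0.664, Brisco 0.527, Carrow 18.396, Dorne 0.412.
Rounding down gives 0, 0, 18, 0 = 18 seats, so the divisor must be adjusted.
With modified divisor 391700: modified quotas Arden 0.739, Brisco 0.587, Carrow 20.487, Dorne 0.459.
Rounding down: Arden 0, Brisco 0, Carrow 20, Dorne 0 (total 20).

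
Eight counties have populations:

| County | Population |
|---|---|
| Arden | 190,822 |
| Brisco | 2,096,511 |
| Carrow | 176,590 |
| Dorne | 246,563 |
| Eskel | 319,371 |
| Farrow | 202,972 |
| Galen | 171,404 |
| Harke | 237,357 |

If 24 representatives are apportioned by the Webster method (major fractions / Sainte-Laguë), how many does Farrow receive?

1

Standard divisor 3641590/24 ≈ 151732.917; standard quotas: Arden 1.258, Brisco 13.817, Carrow 1.164, Dorne 1.625, Eskel 2.105, Farrow 1.338, Galen 1.130, Harke 1.564.
Rounding to the nearest integer gives Arden 1, Brisco 14, Carrow 1, Dorne 2, Eskel 2, Farrow 1, Galen 1, Harke 2 — total 24, matching the house size, so no adjustment is needed.
Farrow receives 1.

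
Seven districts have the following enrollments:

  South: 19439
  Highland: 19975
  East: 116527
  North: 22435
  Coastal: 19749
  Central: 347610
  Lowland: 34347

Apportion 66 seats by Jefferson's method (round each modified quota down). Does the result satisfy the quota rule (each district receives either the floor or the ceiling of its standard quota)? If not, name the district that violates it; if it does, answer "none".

Central

Standard quotas: South 2.212, Highland 2.273, East 13.258, North 2.553, Coastal 2.247, Central 39.550, Lowland 3.908.
Jefferson allocation: South 2, Highland 2, East 13, North 2, Coastal 2, Central 41, Lowland 4.
Central has quota 39.550 (lower 39, upper 40) but receives 41 — outside the quota interval.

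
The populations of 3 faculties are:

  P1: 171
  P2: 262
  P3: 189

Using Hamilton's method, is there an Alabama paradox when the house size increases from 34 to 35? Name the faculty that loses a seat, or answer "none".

At 34 seats: P1 10, P2 14, P3 10.
At 35 seats: P1 9, P2 15, P3 11.
P1 drops from 10 to 9.

P1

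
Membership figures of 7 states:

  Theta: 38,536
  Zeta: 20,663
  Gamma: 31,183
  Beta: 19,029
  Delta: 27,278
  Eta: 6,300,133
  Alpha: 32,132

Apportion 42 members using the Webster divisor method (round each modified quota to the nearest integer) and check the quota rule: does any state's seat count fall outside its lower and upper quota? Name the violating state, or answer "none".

Standard quotas: Theta 0.250, Zeta 0.134, Gamma 0.202, Beta 0.124, Delta 0.177, Eta 40.904, Alpha 0.209.
Webster allocation: Theta 0, Zeta 0, Gamma 0, Beta 0, Delta 0, Eta 42, Alpha 0.
Eta has quota 40.904 (lower 40, upper 41) but receives 42 — outside the quota interval.

Eta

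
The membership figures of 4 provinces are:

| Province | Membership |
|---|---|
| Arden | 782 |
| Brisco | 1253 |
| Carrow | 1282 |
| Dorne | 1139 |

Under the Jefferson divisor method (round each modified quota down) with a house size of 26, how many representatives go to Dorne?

Standard divisor 4456/26 ≈ 171.385; standard quotas: Arden 4.563, Brisco 7.311, Carrow 7.480, Dorne 6.646.
Rounding down gives 4, 7, 7, 6 = 24 seats, so the divisor must be adjusted.
With modified divisor 158: modified quotas Arden 4.949, Brisco 7.930, Carrow 8.114, Dorne 7.209.
Rounding down: Arden 4, Brisco 7, Carrow 8, Dorne 7 (total 26).
Dorne receives 7.

7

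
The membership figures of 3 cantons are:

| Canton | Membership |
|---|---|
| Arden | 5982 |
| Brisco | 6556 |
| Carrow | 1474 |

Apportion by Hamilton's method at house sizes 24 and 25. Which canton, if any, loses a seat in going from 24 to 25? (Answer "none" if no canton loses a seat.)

At 24 seats: Arden 10, Brisco 11, Carrow 3.
At 25 seats: Arden 11, Brisco 12, Carrow 2.
Carrow drops from 3 to 2.

Carrow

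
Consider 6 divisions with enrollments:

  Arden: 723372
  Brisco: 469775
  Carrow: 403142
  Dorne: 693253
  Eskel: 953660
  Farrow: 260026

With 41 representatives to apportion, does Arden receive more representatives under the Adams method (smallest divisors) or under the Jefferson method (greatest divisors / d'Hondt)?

Adams: Arden 8, Brisco 6, Carrow 5, Dorne 8, Eskel 11, Farrow 3.
Jefferson: Arden 9, Brisco 5, Carrow 5, Dorne 8, Eskel 11, Farrow 3.
Arden gets 8 under Adams and 9 under Jefferson.

Jefferson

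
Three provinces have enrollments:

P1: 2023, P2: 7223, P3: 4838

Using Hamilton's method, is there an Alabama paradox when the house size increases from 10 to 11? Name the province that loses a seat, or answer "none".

P1

At 10 seats: P1 2, P2 5, P3 3.
At 11 seats: P1 1, P2 6, P3 4.
P1 drops from 2 to 1.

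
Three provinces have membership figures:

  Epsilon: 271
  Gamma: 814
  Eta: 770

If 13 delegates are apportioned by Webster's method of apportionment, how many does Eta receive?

Standard divisor 1855/13 ≈ 142.692; standard quotas: Epsilon 1.899, Gamma 5.705, Eta 5.396.
Rounding to the nearest integer gives Epsilon 2, Gamma 6, Eta 5 — total 13, matching the house size, so no adjustment is needed.
Eta receives 5.

5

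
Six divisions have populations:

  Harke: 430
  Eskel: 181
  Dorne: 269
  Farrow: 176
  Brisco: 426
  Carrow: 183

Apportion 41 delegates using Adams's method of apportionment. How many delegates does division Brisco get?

Standard divisor 1665/41 ≈ 40.61; standard quotas: Harke 10.589, Eskel 4.457, Dorne 6.624, Farrow 4.334, Brisco 10.490, Carrow 4.506.
Rounding up gives 11, 5, 7, 5, 11, 5 = 44 seats, so the divisor must be adjusted.
With modified divisor 44.4: modified quotas Harke 9.685, Eskel 4.077, Dorne 6.059, Farrow 3.964, Brisco 9.595, Carrow 4.122.
Rounding up: Harke 10, Eskel 5, Dorne 7, Farrow 4, Brisco 10, Carrow 5 (total 41).
Brisco receives 10.

10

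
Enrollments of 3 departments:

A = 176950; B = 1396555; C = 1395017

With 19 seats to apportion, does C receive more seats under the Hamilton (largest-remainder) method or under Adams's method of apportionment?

Hamilton

Hamilton: A 1, B 9, C 9.
Adams: A 2, B 9, C 8.
C gets 9 under Hamilton and 8 under Adams.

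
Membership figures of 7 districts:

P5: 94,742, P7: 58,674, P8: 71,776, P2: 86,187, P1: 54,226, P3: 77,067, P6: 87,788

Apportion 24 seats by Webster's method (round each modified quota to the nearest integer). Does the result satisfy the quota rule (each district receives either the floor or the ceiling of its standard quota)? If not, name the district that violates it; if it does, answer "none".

Standard quotas: P5 4.286, P7 2.655, P8 3.247, P2 3.899, P1 2.453, P3 3.487, P6 3.972.
Webster allocation: P5 4, P7 3, P8 3, P2 4, P1 2, P3 4, P6 4.
Every allocation lies between the lower and upper quota.

none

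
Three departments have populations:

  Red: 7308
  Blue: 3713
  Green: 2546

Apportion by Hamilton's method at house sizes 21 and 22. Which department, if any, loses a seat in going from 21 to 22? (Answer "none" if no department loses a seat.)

none

At 21 seats: Red 11, Blue 6, Green 4.
At 22 seats: Red 12, Blue 6, Green 4.
No department's allocation decreased.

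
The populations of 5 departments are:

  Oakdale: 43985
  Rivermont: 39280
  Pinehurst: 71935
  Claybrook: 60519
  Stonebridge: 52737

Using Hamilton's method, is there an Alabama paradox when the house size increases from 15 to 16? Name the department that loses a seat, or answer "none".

At 15 seats: Oakdale 3, Rivermont 2, Pinehurst 4, Claybrook 3, Stonebridge 3.
At 16 seats: Oakdale 3, Rivermont 2, Pinehurst 4, Claybrook 4, Stonebridge 3.
No department's allocation decreased.

none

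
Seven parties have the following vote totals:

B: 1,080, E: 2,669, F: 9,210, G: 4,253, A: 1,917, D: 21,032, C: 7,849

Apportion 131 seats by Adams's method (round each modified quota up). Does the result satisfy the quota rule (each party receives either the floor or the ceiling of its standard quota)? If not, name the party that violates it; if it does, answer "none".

Standard quotas: B 2.947, E 7.283, F 25.130, G 11.605, A 5.231, D 57.388, C 21.417.
Adams allocation: B 3, E 8, F 25, G 12, A 6, D 56, C 21.
D has quota 57.388 (lower 57, upper 58) but receives 56 — outside the quota interval.

D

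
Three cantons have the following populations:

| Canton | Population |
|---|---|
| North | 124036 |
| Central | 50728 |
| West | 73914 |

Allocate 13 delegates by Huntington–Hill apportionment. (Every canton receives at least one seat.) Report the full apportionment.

With divisor 19924: modified quotas North 6.225, Central 2.546, West 3.710.
Geometric-mean thresholds: North √(6·7)=6.481, Central √(2·3)=2.449, West √(3·4)=3.464.
Each quota rounded against its threshold gives North 6, Central 3, West 4 (total 13).

North=6, Central=3, West=4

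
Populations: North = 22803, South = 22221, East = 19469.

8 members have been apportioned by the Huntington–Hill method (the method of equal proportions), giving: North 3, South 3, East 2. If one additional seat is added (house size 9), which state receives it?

Priority for the next seat is population ÷ (√(s·(s+1))).
Priorities: North 6582.659, South 6414.650, East 7948.186.
Highest priority: East.

East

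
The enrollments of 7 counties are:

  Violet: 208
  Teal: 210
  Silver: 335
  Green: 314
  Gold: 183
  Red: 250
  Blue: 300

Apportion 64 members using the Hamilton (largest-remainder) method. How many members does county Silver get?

The standard divisor is 1800/64 ≈ 28.125.
Standard quotas: Violet 7.396, Teal 7.467, Silver 11.911, Green 11.164, Gold 6.507, Red 8.889, Blue 10.667.
Lower quotas: Violet 7, Teal 7, Silver 11, Green 11, Gold 6, Red 8, Blue 10 (sum 60, leaving 4 seats).
Remainders in descending order: Silver 0.911, Red 0.889, Blue 0.667, Gold 0.507, Teal 0.467, Violet 0.396, Green 0.164.
Largest remainders: Silver, Red, Blue, Gold receive the extra seats.
Silver receives 12.

12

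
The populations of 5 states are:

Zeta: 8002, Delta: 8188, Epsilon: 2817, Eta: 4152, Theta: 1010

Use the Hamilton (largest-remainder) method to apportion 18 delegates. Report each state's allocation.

Standard divisor: 24169 ÷ 18 ≈ 1342.722.
Standard quotas: Zeta 5.9595, Delta 6.0981, Epsilon 2.0980, Eta 3.0922, Theta 0.7522.
Lower quotas: Zeta 5, Delta 6, Epsilon 2, Eta 3, Theta 0 (sum 16, leaving 2 seats).
Remainders in descending order: Zeta 0.9595, Theta 0.7522, Delta 0.0981, Epsilon 0.0980, Eta 0.0922.
The surplus seats go to Zeta, Theta.

Zeta=6, Delta=6, Epsilon=2, Eta=3, Theta=1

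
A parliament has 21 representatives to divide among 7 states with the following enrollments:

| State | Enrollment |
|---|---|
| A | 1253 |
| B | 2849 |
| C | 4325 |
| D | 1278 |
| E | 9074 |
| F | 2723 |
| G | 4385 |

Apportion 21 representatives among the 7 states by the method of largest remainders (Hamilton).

A 1, B 2, C 4, D 1, E 7, F 2, G 4

The standard divisor is 25887/21 ≈ 1232.714.
Standard quotas: A 1.0165, B 2.3112, C 3.5085, D 1.0367, E 7.3610, F 2.2089, G 3.5572.
Lower quotas: A 1, B 2, C 3, D 1, E 7, F 2, G 3 (sum 19, leaving 2 seats).
Remainders in descending order: G 0.5572, C 0.5085, E 0.3610, B 0.3112, F 0.2089, D 0.0367, A 0.0165.
Largest remainders: G, C receive the extra seats.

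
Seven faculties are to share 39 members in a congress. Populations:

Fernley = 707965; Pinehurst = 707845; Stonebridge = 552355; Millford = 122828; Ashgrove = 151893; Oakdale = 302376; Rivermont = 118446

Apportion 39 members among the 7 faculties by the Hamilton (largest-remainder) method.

Standard divisor: 2663708 ÷ 39 ≈ 68300.205.
Standard quotas: Fernley 10.3655, Pinehurst 10.3637, Stonebridge 8.0872, Millford 1.7984, Ashgrove 2.2239, Oakdale 4.4272, Rivermont 1.7342.
Lower quotas: Fernley 10, Pinehurst 10, Stonebridge 8, Millford 1, Ashgrove 2, Oakdale 4, Rivermont 1 (sum 36, leaving 3 seats).
Remainders in descending order: Millford 0.7984, Rivermont 0.7342, Oakdale 0.4272, Fernley 0.3655, Pinehurst 0.3637, Ashgrove 0.2239, Stonebridge 0.0872.
The surplus seats go to Millford, Rivermont, Oakdale.

Fernley: 10; Pinehurst: 10; Stonebridge: 8; Millford: 2; Ashgrove: 2; Oakdale: 5; Rivermont: 2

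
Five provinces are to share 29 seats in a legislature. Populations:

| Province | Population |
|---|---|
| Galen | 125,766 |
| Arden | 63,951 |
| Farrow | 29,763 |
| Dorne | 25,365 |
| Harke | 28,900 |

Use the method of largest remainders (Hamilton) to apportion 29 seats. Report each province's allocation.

Galen=13; Arden=7; Farrow=3; Dorne=3; Harke=3

The standard divisor is 273745/29 ≈ 9439.483.
Standard quotas: Galen 13.3234, Arden 6.7748, Farrow 3.1530, Dorne 2.6871, Harke 3.0616.
Lower quotas: Galen 13, Arden 6, Farrow 3, Dorne 2, Harke 3 (sum 27, leaving 2 seats).
Remainders in descending order: Arden 0.7748, Dorne 0.6871, Galen 0.3234, Farrow 0.1530, Harke 0.0616.
The surplus seats go to Arden, Dorne.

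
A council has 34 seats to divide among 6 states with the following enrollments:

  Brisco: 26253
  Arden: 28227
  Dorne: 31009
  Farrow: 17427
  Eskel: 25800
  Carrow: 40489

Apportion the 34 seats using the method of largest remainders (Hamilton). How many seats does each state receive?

Brisco=5, Arden=6, Dorne=6, Farrow=4, Eskel=5, Carrow=8

The standard divisor is 169205/34 ≈ 4976.618.
Standard quotas: Brisco 5.2753, Arden 5.6719, Dorne 6.2309, Farrow 3.5018, Eskel 5.1842, Carrow 8.1358.
Lower quotas: Brisco 5, Arden 5, Dorne 6, Farrow 3, Eskel 5, Carrow 8 (sum 32, leaving 2 seats).
Remainders in descending order: Arden 0.6719, Farrow 0.5018, Brisco 0.2753, Dorne 0.2309, Eskel 0.1842, Carrow 0.1358.
Largest remainders: Arden, Farrow receive the extra seats.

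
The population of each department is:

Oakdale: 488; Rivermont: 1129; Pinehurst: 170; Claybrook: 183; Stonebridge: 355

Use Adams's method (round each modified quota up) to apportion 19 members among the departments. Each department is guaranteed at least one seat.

Oakdale 4, Rivermont 8, Pinehurst 2, Claybrook 2, Stonebridge 3

Standard divisor 2325/19 ≈ 122.368; standard quotas: Oakdale 3.988, Rivermont 9.226, Pinehurst 1.389, Claybrook 1.495, Stonebridge 2.901.
Rounding up gives 4, 10, 2, 2, 3 = 21 seats, so the divisor must be adjusted.
With modified divisor 150: modified quotas Oakdale 3.253, Rivermont 7.527, Pinehurst 1.133, Claybrook 1.220, Stonebridge 2.367.
Rounding up: Oakdale 4, Rivermont 8, Pinehurst 2, Claybrook 2, Stonebridge 3 (total 19).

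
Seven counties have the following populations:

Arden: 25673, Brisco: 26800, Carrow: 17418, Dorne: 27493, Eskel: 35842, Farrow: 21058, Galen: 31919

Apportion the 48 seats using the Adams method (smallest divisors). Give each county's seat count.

Standard divisor 186203/48 ≈ 3879.229; standard quotas: Arden 6.618, Brisco 6.909, Carrow 4.490, Dorne 7.087, Eskel 9.239, Farrow 5.428, Galen 8.228.
Rounding up gives 7, 7, 5, 8, 10, 6, 9 = 52 seats, so the divisor must be adjusted.
With modified divisor 4250: modified quotas Arden 6.041, Brisco 6.306, Carrow 4.098, Dorne 6.469, Eskel 8.433, Farrow 4.955, Galen 7.510.
Rounding up: Arden 7, Brisco 7, Carrow 5, Dorne 7, Eskel 9, Farrow 5, Galen 8 (total 48).

Arden 7, Brisco 7, Carrow 5, Dorne 7, Eskel 9, Farrow 5, Galen 8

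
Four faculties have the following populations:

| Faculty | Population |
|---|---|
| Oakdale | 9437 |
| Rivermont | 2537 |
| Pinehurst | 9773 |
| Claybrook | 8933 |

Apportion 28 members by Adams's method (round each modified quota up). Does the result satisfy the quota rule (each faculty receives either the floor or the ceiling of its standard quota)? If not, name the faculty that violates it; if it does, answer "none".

none

Standard quotas: Oakdale 8.613, Rivermont 2.315, Pinehurst 8.919, Claybrook 8.153.
Adams allocation: Oakdale 8, Rivermont 3, Pinehurst 9, Claybrook 8.
Every allocation lies between the lower and upper quota.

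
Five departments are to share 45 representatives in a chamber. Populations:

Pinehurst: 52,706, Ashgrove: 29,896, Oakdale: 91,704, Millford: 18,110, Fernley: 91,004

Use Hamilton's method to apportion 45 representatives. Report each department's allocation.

Standard divisor: 283420 ÷ 45 ≈ 6298.222.
Standard quotas: Pinehurst 8.3684, Ashgrove 4.7467, Oakdale 14.5603, Millford 2.8754, Fernley 14.4492.
Lower quotas: Pinehurst 8, Ashgrove 4, Oakdale 14, Millford 2, Fernley 14 (sum 42, leaving 3 seats).
Remainders in descending order: Millford 0.8754, Ashgrove 0.7467, Oakdale 0.5603, Fernley 0.4492, Pinehurst 0.3684.
The surplus seats go to Millford, Ashgrove, Oakdale.

Pinehurst 8, Ashgrove 5, Oakdale 15, Millford 3, Fernley 14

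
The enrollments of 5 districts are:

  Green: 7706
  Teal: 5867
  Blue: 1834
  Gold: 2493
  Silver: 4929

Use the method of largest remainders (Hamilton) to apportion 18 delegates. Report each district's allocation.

Green: 6, Teal: 5, Blue: 1, Gold: 2, Silver: 4

Total 22829; standard divisor 22829/18 ≈ 1268.278.
Standard quotas: Green 6.0760, Teal 4.6260, Blue 1.4461, Gold 1.9657, Silver 3.8864.
Lower quotas: Green 6, Teal 4, Blue 1, Gold 1, Silver 3 (sum 15, leaving 3 seats).
Remainders in descending order: Gold 0.9657, Silver 0.8864, Teal 0.6260, Blue 0.4461, Green 0.0760.
Largest remainders: Gold, Silver, Teal receive the extra seats.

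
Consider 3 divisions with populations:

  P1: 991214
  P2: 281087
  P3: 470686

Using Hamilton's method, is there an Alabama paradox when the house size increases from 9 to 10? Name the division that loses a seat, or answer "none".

At 9 seats: P1 5, P2 2, P3 2.
At 10 seats: P1 6, P2 1, P3 3.
P2 drops from 2 to 1.

P2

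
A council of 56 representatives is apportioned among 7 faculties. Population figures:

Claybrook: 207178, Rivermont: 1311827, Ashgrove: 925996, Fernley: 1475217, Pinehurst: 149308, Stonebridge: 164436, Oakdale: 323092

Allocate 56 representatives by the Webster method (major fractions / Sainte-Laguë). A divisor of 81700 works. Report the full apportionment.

With modified divisor 81700: modified quotas Claybrook 2.536, Rivermont 16.057, Ashgrove 11.334, Fernley 18.057, Pinehurst 1.828, Stonebridge 2.013, Oakdale 3.955.
Rounding to the nearest integer: Claybrook 3, Rivermont 16, Ashgrove 11, Fernley 18, Pinehurst 2, Stonebridge 2, Oakdale 4 (total 56).

Claybrook 3; Rivermont 16; Ashgrove 11; Fernley 18; Pinehurst 2; Stonebridge 2; Oakdale 4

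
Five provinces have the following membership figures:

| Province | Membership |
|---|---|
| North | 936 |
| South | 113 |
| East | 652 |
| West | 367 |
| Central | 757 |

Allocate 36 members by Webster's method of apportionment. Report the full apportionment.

Standard divisor 2825/36 ≈ 78.472; standard quotas: North 11.928, South 1.440, East 8.309, West 4.677, Central 9.647.
Rounding to the nearest integer gives North 12, South 1, East 8, West 5, Central 10 — total 36, matching the house size, so no adjustment is needed.

North=12, South=1, East=8, West=5, Central=10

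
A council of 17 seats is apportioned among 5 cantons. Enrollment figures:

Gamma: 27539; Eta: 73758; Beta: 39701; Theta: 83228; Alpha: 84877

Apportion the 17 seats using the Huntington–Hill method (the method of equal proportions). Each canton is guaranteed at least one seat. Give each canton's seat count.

Gamma: 2, Eta: 4, Beta: 2, Theta: 4, Alpha: 5

With divisor 18795: modified quotas Gamma 1.465, Eta 3.924, Beta 2.112, Theta 4.428, Alpha 4.516.
Geometric-mean thresholds: Gamma √(1·2)=1.414, Eta √(3·4)=3.464, Beta √(2·3)=2.449, Theta √(4·5)=4.472, Alpha √(4·5)=4.472.
Each quota rounded against its threshold gives Gamma 2, Eta 4, Beta 2, Theta 4, Alpha 5 (total 17).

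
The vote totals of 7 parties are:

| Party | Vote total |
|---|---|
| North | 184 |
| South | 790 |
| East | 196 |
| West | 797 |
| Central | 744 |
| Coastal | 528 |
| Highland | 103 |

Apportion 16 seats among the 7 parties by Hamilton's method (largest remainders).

North=1, South=4, East=1, West=4, Central=4, Coastal=2, Highland=0

The standard divisor is 3342/16 ≈ 208.875.
Standard quotas: North 0.881, South 3.782, East 0.938, West 3.816, Central 3.562, Coastal 2.528, Highland 0.493.
Lower quotas: North 0, South 3, East 0, West 3, Central 3, Coastal 2, Highland 0 (sum 11, leaving 5 seats).
Remainders in descending order: East 0.938, North 0.881, West 0.816, South 0.782, Central 0.562, Coastal 0.528, Highland 0.493.
Largest remainders: East, North, West, South, Central receive the extra seats.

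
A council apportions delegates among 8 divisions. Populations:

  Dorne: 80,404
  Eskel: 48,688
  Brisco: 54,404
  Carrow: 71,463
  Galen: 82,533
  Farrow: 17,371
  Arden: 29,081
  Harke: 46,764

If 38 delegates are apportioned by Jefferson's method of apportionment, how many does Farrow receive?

1

Standard divisor 430708/38 ≈ 11334.421; standard quotas: Dorne 7.094, Eskel 4.296, Brisco 4.800, Carrow 6.305, Galen 7.282, Farrow 1.533, Arden 2.566, Harke 4.126.
Rounding down gives 7, 4, 4, 6, 7, 1, 2, 4 = 35 seats, so the divisor must be adjusted.
With modified divisor 10100: modified quotas Dorne 7.961, Eskel 4.821, Brisco 5.387, Carrow 7.076, Galen 8.172, Farrow 1.720, Arden 2.879, Harke 4.630.
Rounding down: Dorne 7, Eskel 4, Brisco 5, Carrow 7, Galen 8, Farrow 1, Arden 2, Harke 4 (total 38).
Farrow receives 1.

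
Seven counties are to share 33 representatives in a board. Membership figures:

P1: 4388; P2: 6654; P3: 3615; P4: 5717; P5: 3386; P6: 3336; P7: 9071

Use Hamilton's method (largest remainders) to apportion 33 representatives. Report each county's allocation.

Total 36167; standard divisor 36167/33 ≈ 1095.97.
Standard quotas: P1 4.0038, P2 6.0713, P3 3.2984, P4 5.2164, P5 3.0895, P6 3.0439, P7 8.2767.
Lower quotas: P1 4, P2 6, P3 3, P4 5, P5 3, P6 3, P7 8 (sum 32, leaving 1 seat).
Remainders in descending order: P3 0.2984, P7 0.2767, P4 0.2164, P5 0.0895, P2 0.0713, P6 0.0439, P1 0.0038.
Largest remainder: P3 receives the extra seat.

P1 4, P2 6, P3 4, P4 5, P5 3, P6 3, P7 8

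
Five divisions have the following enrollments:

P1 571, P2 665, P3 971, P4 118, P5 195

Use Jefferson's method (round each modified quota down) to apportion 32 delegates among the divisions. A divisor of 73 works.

P1 7, P2 9, P3 13, P4 1, P5 2

With modified divisor 73: modified quotas P1 7.822, P2 9.110, P3 13.301, P4 1.616, P5 2.671.
Rounding down: P1 7, P2 9, P3 13, P4 1, P5 2 (total 32).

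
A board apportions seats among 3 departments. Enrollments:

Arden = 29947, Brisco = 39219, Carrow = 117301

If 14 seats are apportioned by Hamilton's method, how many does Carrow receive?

The standard divisor is 186467/14 ≈ 13319.071.
Standard quotas: Arden 2.2484, Brisco 2.9446, Carrow 8.8070.
Lower quotas: Arden 2, Brisco 2, Carrow 8 (sum 12, leaving 2 seats).
Remainders in descending order: Brisco 0.9446, Carrow 0.8070, Arden 0.2484.
The surplus seats go to Brisco, Carrow.
Carrow receives 9.

9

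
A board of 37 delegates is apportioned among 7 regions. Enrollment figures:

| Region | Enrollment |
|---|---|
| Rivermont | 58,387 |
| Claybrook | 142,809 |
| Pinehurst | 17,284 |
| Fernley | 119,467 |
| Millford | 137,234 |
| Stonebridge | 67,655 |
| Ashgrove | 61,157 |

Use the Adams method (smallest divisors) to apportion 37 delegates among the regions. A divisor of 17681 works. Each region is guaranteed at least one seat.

Rivermont 4, Claybrook 9, Pinehurst 1, Fernley 7, Millford 8, Stonebridge 4, Ashgrove 4

With modified divisor 17681: modified quotas Rivermont 3.302, Claybrook 8.077, Pinehurst 0.978, Fernley 6.757, Millford 7.762, Stonebridge 3.826, Ashgrove 3.459.
Rounding up: Rivermont 4, Claybrook 9, Pinehurst 1, Fernley 7, Millford 8, Stonebridge 4, Ashgrove 4 (total 37).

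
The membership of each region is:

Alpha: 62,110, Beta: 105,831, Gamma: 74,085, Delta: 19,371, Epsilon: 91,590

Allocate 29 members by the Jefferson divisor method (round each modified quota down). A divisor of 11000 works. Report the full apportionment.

With modified divisor 11000: modified quotas Alpha 5.646, Beta 9.621, Gamma 6.735, Delta 1.761, Epsilon 8.326.
Rounding down: Alpha 5, Beta 9, Gamma 6, Delta 1, Epsilon 8 (total 29).

Alpha=5, Beta=9, Gamma=6, Delta=1, Epsilon=8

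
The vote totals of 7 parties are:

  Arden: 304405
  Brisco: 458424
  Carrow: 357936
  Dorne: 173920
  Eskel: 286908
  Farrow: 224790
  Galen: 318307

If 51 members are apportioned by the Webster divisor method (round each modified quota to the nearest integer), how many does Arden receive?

7

Standard divisor 2124690/51 ≈ 41660.588; standard quotas: Arden 7.307, Brisco 11.004, Carrow 8.592, Dorne 4.175, Eskel 6.887, Farrow 5.396, Galen 7.640.
Rounding to the nearest integer gives Arden 7, Brisco 11, Carrow 9, Dorne 4, Eskel 7, Farrow 5, Galen 8 — total 51, matching the house size, so no adjustment is needed.
Arden receives 7.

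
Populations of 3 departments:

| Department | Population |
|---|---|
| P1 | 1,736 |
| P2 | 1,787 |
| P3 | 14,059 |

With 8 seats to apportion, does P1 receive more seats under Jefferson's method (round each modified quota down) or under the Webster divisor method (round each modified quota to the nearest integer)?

Jefferson: P1 0, P2 1, P3 7.
Webster: P1 1, P2 1, P3 6.
P1 gets 0 under Jefferson and 1 under Webster.

Webster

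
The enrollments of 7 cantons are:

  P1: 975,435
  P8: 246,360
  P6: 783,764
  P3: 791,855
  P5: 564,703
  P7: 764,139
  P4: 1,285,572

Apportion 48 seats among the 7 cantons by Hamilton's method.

Total 5411828; standard divisor 5411828/48 ≈ 112746.417.
Standard quotas: P1 8.6516, P8 2.1851, P6 6.9516, P3 7.0233, P5 5.0086, P7 6.7775, P4 11.4023.
Lower quotas: P1 8, P8 2, P6 6, P3 7, P5 5, P7 6, P4 11 (sum 45, leaving 3 seats).
Remainders in descending order: P6 0.9516, P7 0.7775, P1 0.6516, P4 0.4023, P8 0.1851, P3 0.0233, P5 0.0086.
Largest remainders: P6, P7, P1 receive the extra seats.

P1 9, P8 2, P6 7, P3 7, P5 5, P7 7, P4 11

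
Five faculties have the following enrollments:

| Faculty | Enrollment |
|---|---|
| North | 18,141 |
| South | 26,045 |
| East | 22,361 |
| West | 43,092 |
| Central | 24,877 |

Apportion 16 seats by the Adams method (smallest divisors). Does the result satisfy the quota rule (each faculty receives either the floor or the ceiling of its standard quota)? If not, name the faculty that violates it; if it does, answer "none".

Standard quotas: North 2.158, South 3.098, East 2.660, West 5.126, Central 2.959.
Adams allocation: North 2, South 3, East 3, West 5, Central 3.
Every allocation lies between the lower and upper quota.

none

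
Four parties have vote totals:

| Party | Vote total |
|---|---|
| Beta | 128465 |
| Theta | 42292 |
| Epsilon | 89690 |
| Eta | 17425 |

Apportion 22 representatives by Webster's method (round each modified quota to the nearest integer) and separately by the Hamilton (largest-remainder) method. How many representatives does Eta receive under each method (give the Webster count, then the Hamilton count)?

Webster: Beta 11, Theta 3, Epsilon 7, Eta 1.
Hamilton: Beta 10, Theta 3, Epsilon 7, Eta 2.
Eta gets 1 under Webster and 2 under Hamilton.

1 and 2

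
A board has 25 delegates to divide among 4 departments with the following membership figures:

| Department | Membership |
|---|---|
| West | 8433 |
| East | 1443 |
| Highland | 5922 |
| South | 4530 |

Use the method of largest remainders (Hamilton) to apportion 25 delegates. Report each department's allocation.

West 10; East 2; Highland 7; South 6

Standard divisor: 20328 ÷ 25 ≈ 813.12.
Standard quotas: West 10.3712, East 1.7746, Highland 7.2831, South 5.5711.
Lower quotas: West 10, East 1, Highland 7, South 5 (sum 23, leaving 2 seats).
Remainders in descending order: East 0.7746, South 0.5711, West 0.3712, Highland 0.2831.
The surplus seats go to East, South.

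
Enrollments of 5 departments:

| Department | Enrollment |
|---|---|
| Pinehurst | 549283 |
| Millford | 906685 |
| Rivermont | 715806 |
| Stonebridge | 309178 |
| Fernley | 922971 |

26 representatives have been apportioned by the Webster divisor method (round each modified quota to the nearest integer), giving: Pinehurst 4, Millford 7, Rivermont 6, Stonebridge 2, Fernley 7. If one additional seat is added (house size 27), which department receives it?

Priority for the next seat is population ÷ (current seats + 0.5).
Priorities: Pinehurst 122062.889, Millford 120891.333, Rivermont 110124.000, Stonebridge 123671.200, Fernley 123062.800.
Highest priority: Stonebridge.

Stonebridge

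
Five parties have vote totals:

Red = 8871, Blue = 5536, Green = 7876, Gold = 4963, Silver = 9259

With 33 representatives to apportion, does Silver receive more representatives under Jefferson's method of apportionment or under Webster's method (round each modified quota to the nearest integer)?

Jefferson: Red 8, Blue 5, Green 7, Gold 4, Silver 9.
Webster: Red 8, Blue 5, Green 7, Gold 5, Silver 8.
Silver gets 9 under Jefferson and 8 under Webster.

Jefferson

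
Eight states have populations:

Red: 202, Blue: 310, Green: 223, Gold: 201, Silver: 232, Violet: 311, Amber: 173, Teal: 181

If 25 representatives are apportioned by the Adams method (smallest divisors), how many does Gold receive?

3

Standard divisor 1833/25 ≈ 73.32; standard quotas: Red 2.755, Blue 4.228, Green 3.041, Gold 2.741, Silver 3.164, Violet 4.242, Amber 2.360, Teal 2.469.
Rounding up gives 3, 5, 4, 3, 4, 5, 3, 3 = 30 seats, so the divisor must be adjusted.
With modified divisor 88: modified quotas Red 2.295, Blue 3.523, Green 2.534, Gold 2.284, Silver 2.636, Violet 3.534, Amber 1.966, Teal 2.057.
Rounding up: Red 3, Blue 4, Green 3, Gold 3, Silver 3, Violet 4, Amber 2, Teal 3 (total 25).
Gold receives 3.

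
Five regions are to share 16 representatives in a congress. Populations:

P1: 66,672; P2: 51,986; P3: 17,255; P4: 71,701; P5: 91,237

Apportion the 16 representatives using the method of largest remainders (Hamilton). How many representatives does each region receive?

Standard divisor: 298851 ÷ 16 ≈ 18678.188.
Standard quotas: P1 3.5695, P2 2.7832, P3 0.9238, P4 3.8388, P5 4.8847.
Lower quotas: P1 3, P2 2, P3 0, P4 3, P5 4 (sum 12, leaving 4 seats).
Remainders in descending order: P3 0.9238, P5 0.8847, P4 0.8388, P2 0.7832, P1 0.5695.
The surplus seats go to P3, P5, P4, P2.

P1 3, P2 3, P3 1, P4 4, P5 5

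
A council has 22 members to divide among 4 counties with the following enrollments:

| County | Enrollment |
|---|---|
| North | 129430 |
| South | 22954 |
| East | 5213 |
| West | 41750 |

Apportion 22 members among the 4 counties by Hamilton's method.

North 14, South 2, East 1, West 5

Standard divisor: 199347 ÷ 22 ≈ 9061.227.
Standard quotas: North 14.2839, South 2.5332, East 0.5753, West 4.6075.
Lower quotas: North 14, South 2, East 0, West 4 (sum 20, leaving 2 seats).
Remainders in descending order: West 0.6075, East 0.5753, South 0.5332, North 0.2839.
The surplus seats go to West, East.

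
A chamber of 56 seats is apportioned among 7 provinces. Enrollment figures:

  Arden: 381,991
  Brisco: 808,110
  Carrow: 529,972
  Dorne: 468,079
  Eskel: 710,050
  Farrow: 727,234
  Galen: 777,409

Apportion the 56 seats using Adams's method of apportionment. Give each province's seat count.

Standard divisor 4402845/56 ≈ 78622.232; standard quotas: Arden 4.859, Brisco 10.278, Carrow 6.741, Dorne 5.954, Eskel 9.031, Farrow 9.250, Galen 9.888.
Rounding up gives 5, 11, 7, 6, 10, 10, 10 = 59 seats, so the divisor must be adjusted.
With modified divisor 83600: modified quotas Arden 4.569, Brisco 9.666, Carrow 6.339, Dorne 5.599, Eskel 8.493, Farrow 8.699, Galen 9.299.
Rounding up: Arden 5, Brisco 10, Carrow 7, Dorne 6, Eskel 9, Farrow 9, Galen 10 (total 56).

Arden 5, Brisco 10, Carrow 7, Dorne 6, Eskel 9, Farrow 9, Galen 10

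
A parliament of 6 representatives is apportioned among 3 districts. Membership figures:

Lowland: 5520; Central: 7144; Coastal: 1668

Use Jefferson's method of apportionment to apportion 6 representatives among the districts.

Lowland 3; Central 3; Coastal 0

Standard divisor 14332/6 ≈ 2388.667; standard quotas: Lowland 2.311, Central 2.991, Coastal 0.698.
Rounding down gives 2, 2, 0 = 4 seats, so the divisor must be adjusted.
With modified divisor 1800: modified quotas Lowland 3.067, Central 3.969, Coastal 0.927.
Rounding down: Lowland 3, Central 3, Coastal 0 (total 6).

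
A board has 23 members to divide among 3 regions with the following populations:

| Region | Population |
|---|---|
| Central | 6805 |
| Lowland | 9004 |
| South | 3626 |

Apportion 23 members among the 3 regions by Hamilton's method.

Central 8, Lowland 11, South 4

The standard divisor is 19435/23 = 845.
Standard quotas: Central 8.0533, Lowland 10.6556, South 4.2911.
Lower quotas: Central 8, Lowland 10, South 4 (sum 22, leaving 1 seat).
Remainders in descending order: Lowland 0.6556, South 0.2911, Central 0.0533.
Largest remainder: Lowland receives the extra seat.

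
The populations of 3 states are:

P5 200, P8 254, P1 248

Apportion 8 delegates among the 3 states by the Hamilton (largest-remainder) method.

Total 702; standard divisor 702/8 ≈ 87.75.
Standard quotas: P5 2.279, P8 2.895, P1 2.826.
Lower quotas: P5 2, P8 2, P1 2 (sum 6, leaving 2 seats).
Remainders in descending order: P8 0.895, P1 0.826, P5 0.279.
Largest remainders: P8, P1 receive the extra seats.

P5 2; P8 3; P1 3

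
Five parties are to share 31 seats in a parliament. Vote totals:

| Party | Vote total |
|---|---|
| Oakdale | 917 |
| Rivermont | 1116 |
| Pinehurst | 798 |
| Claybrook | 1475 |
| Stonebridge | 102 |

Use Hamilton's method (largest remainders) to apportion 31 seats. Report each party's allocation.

Total 4408; standard divisor 4408/31 ≈ 142.194.
Standard quotas: Oakdale 6.449, Rivermont 7.848, Pinehurst 5.612, Claybrook 10.373, Stonebridge 0.717.
Lower quotas: Oakdale 6, Rivermont 7, Pinehurst 5, Claybrook 10, Stonebridge 0 (sum 28, leaving 3 seats).
Remainders in descending order: Rivermont 0.848, Stonebridge 0.717, Pinehurst 0.612, Oakdale 0.449, Claybrook 0.373.
The surplus seats go to Rivermont, Stonebridge, Pinehurst.

Oakdale 6, Rivermont 8, Pinehurst 6, Claybrook 10, Stonebridge 1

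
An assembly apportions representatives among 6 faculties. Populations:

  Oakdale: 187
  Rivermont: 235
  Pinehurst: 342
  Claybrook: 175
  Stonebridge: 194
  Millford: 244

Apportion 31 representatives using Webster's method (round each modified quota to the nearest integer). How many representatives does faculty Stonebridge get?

4

Standard divisor 1377/31 ≈ 44.419; standard quotas: Oakdale 4.210, Rivermont 5.290, Pinehurst 7.699, Claybrook 3.940, Stonebridge 4.367, Millford 5.493.
Rounding to the nearest integer gives 4, 5, 8, 4, 4, 5 = 30 seats, so the divisor must be adjusted.
With modified divisor 44: modified quotas Oakdale 4.250, Rivermont 5.341, Pinehurst 7.773, Claybrook 3.977, Stonebridge 4.409, Millford 5.545.
Rounding to the nearest integer: Oakdale 4, Rivermont 5, Pinehurst 8, Claybrook 4, Stonebridge 4, Millford 6 (total 31).
Stonebridge receives 4.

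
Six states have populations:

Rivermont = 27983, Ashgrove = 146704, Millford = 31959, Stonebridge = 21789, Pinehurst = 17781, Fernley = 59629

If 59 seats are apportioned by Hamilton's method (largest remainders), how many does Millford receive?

6

The standard divisor is 305845/59 ≈ 5183.814.
Standard quotas: Rivermont 5.3981, Ashgrove 28.3004, Millford 6.1652, Stonebridge 4.2033, Pinehurst 3.4301, Fernley 11.5029.
Lower quotas: Rivermont 5, Ashgrove 28, Millford 6, Stonebridge 4, Pinehurst 3, Fernley 11 (sum 57, leaving 2 seats).
Remainders in descending order: Fernley 0.5029, Pinehurst 0.4301, Rivermont 0.3981, Ashgrove 0.3004, Stonebridge 0.2033, Millford 0.1652.
The surplus seats go to Fernley, Pinehurst.
Millford receives 6.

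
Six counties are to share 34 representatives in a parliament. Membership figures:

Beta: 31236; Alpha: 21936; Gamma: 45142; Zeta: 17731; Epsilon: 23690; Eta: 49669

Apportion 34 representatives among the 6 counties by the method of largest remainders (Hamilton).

Total 189404; standard divisor 189404/34 ≈ 5570.706.
Standard quotas: Beta 5.6072, Alpha 3.9377, Gamma 8.1035, Zeta 3.1829, Epsilon 4.2526, Eta 8.9161.
Lower quotas: Beta 5, Alpha 3, Gamma 8, Zeta 3, Epsilon 4, Eta 8 (sum 31, leaving 3 seats).
Remainders in descending order: Alpha 0.9377, Eta 0.9161, Beta 0.6072, Epsilon 0.2526, Zeta 0.1829, Gamma 0.1035.
The surplus seats go to Alpha, Eta, Beta.

Beta: 6; Alpha: 4; Gamma: 8; Zeta: 3; Epsilon: 4; Eta: 9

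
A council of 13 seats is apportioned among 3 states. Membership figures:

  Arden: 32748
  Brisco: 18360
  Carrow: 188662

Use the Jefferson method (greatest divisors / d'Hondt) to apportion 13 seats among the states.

Standard divisor 239770/13 ≈ 18443.846; standard quotas: Arden 1.776, Brisco 0.995, Carrow 10.229.
Rounding down gives 1, 0, 10 = 11 seats, so the divisor must be adjusted.
With modified divisor 16800: modified quotas Arden 1.949, Brisco 1.093, Carrow 11.230.
Rounding down: Arden 1, Brisco 1, Carrow 11 (total 13).

Arden=1, Brisco=1, Carrow=11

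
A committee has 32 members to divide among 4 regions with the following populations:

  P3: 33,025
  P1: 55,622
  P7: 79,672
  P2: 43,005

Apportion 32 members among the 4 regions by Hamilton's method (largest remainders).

The standard divisor is 211324/32 ≈ 6603.875.
Standard quotas: P3 5.0009, P1 8.4226, P7 12.0644, P2 6.5121.
Lower quotas: P3 5, P1 8, P7 12, P2 6 (sum 31, leaving 1 seat).
Remainders in descending order: P2 0.5121, P1 0.4226, P7 0.0644, P3 0.0009.
Largest remainder: P2 receives the extra seat.

P3=5, P1=8, P7=12, P2=7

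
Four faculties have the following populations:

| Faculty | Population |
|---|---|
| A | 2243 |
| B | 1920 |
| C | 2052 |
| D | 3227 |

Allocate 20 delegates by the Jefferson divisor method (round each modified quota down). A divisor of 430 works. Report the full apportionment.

A 5; B 4; C 4; D 7

With modified divisor 430: modified quotas A 5.216, B 4.465, C 4.772, D 7.505.
Rounding down: A 5, B 4, C 4, D 7 (total 20).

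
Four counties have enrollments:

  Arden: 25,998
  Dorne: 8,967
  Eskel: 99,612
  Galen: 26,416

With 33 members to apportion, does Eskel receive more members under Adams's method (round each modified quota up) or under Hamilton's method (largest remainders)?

Hamilton

Adams: Arden 5, Dorne 2, Eskel 20, Galen 6.
Hamilton: Arden 5, Dorne 2, Eskel 21, Galen 5.
Eskel gets 20 under Adams and 21 under Hamilton.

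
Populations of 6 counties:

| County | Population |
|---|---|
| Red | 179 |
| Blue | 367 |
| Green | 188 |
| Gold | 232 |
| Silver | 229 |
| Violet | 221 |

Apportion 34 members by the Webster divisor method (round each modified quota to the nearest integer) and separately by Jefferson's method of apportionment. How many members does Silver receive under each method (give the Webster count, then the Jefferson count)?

Webster: Red 4, Blue 9, Green 5, Gold 6, Silver 5, Violet 5.
Jefferson: Red 4, Blue 9, Green 4, Gold 6, Silver 6, Violet 5.
Silver gets 5 under Webster and 6 under Jefferson.

5 and 6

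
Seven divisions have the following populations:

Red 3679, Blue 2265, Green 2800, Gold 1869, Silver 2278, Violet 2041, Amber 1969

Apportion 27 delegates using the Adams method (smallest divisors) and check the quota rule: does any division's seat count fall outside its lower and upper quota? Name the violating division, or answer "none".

none

Standard quotas: Red 5.877, Blue 3.618, Green 4.473, Gold 2.986, Silver 3.639, Violet 3.261, Amber 3.146.
Adams allocation: Red 6, Blue 4, Green 4, Gold 3, Silver 4, Violet 3, Amber 3.
Every allocation lies between the lower and upper quota.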